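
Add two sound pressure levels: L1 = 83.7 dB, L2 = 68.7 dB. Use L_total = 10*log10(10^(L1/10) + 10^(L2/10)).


10^(83.7/10) = 2.34423e+08
10^(68.7/10) = 7.4131e+06
Sum = 2.34423e+08 + 7.4131e+06 = 2.41836e+08
L_total = 10*log10(2.41836e+08) = 83.835 dB


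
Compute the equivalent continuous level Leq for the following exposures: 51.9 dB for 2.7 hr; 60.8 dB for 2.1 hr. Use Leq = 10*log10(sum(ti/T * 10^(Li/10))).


T_total = 2.7 + 2.1 = 4.8 hr
(2.7/4.8) * 10^(51.9/10) = 87120.9
(2.1/4.8) * 10^(60.8/10) = 525991
Sum = 87120.9 + 525991 = 613112
Leq = 10*log10(613112) = 57.875 dB


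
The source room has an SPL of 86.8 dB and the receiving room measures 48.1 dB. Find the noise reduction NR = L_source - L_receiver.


NR = L_source - L_receiver (difference between source and receiving room levels)
NR = 86.8 - 48.1 = 38.7 dB


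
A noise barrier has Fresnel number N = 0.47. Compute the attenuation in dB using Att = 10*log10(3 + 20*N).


3 + 20*N = 3 + 20*0.47 = 12.4
Att = 10*log10(12.4) = 10.934 dB


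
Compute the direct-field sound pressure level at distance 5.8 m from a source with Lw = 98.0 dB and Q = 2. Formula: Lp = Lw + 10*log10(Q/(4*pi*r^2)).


4*pi*r^2 = 4*pi*5.8^2 = 422.733 m^2
Q / (4*pi*r^2) = 2 / 422.733 = 0.00473112
Lp = 98.0 + 10*log10(0.00473112) = 74.75 dB


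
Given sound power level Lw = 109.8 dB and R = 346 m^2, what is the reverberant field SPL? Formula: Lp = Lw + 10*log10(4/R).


4/R = 4/346 = 0.0115607
Lp = 109.8 + 10*log10(0.0115607) = 90.43 dB


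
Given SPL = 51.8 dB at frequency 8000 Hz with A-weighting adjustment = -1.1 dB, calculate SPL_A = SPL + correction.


A-weighting table: 8000 Hz -> -1.1 dB correction
SPL_A = SPL + correction = 51.8 + (-1.1) = 50.7 dBA


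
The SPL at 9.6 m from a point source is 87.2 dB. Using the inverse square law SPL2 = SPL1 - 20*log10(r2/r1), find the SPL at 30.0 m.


r2/r1 = 30.0/9.6 = 3.125
Correction = 20*log10(3.125) = 9.897 dB
SPL2 = 87.2 - 9.897 = 77.303 dB


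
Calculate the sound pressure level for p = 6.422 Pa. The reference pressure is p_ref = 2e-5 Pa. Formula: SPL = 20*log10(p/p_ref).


p / p_ref = 6.422 / 2e-5 = 321100
SPL = 20 * log10(321100) = 110.13 dB


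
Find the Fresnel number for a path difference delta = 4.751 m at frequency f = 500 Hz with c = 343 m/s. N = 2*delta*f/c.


N = 2*delta*f/c = 2*delta/lambda, where lambda = c/f
lambda = 343 / 500 = 0.686 m
N = 2 * 4.751 / 0.686 = 13.851


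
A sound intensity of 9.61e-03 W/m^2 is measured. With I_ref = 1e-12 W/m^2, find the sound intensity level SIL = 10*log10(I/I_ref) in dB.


I / I_ref = 9.61e-03 / 1e-12 = 9.61e+09
SIL = 10 * log10(9.61e+09) = 99.827 dB


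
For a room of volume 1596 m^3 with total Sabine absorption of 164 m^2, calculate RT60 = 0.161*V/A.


RT60 = 0.161 * 1596 / 164 = 1.5668 s


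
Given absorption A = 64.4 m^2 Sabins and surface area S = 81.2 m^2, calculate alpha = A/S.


Absorption coefficient = absorbed power / incident power
alpha = A / S = 64.4 / 81.2 = 0.7931


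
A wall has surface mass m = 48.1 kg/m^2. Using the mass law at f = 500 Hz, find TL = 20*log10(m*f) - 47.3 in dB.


m * f = 48.1 * 500 = 24050
20*log10(24050) = 87.6223 dB
TL = 87.6223 - 47.3 = 40.322 dB


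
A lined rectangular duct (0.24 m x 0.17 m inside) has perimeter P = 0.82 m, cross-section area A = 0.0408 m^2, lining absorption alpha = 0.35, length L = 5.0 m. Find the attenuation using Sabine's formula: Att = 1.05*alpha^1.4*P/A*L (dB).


alpha^1.4 = 0.35^1.4 = 0.229983
Attenuation rate = 1.05 * alpha^1.4 * P / A
= 1.05 * 0.229983 * 0.82 / 0.0408 = 4.85332 dB/m
Total Att = 4.85332 * 5.0 = 24.267 dB


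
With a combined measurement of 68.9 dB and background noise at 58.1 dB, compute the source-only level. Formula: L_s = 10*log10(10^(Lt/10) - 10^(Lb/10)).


10^(68.9/10) = 7.76247e+06
10^(58.1/10) = 645654
Difference = 7.76247e+06 - 645654 = 7.11682e+06
L_source = 10*log10(7.11682e+06) = 68.523 dB


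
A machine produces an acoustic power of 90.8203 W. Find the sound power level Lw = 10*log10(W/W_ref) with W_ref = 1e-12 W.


W / W_ref = 90.8203 / 1e-12 = 9.08203e+13
Lw = 10 * log10(9.08203e+13) = 139.58 dB


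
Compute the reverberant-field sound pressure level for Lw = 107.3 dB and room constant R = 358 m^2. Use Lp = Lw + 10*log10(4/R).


4/R = 4/358 = 0.0111732
Lp = 107.3 + 10*log10(0.0111732) = 87.782 dB


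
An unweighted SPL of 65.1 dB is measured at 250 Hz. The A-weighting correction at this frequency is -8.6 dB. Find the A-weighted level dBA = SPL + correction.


A-weighting table: 250 Hz -> -8.6 dB correction
SPL_A = SPL + correction = 65.1 + (-8.6) = 56.5 dBA


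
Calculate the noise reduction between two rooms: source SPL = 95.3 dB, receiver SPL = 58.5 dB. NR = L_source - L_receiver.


NR = L_source - L_receiver (difference between source and receiving room levels)
NR = 95.3 - 58.5 = 36.8 dB


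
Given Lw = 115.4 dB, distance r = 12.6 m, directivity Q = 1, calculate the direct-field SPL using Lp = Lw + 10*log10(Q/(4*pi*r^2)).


4*pi*r^2 = 4*pi*12.6^2 = 1995.04 m^2
Q / (4*pi*r^2) = 1 / 1995.04 = 0.000501243
Lp = 115.4 + 10*log10(0.000501243) = 82.4 dB


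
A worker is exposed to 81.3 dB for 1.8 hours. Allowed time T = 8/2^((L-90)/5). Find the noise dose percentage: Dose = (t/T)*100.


T_allowed = 8 / 2^((81.3 - 90)/5) = 26.7228 hr
Dose = 1.8 / 26.7228 * 100 = 6.7358 %


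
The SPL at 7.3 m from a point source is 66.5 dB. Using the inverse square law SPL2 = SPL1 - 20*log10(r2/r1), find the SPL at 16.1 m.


r2/r1 = 16.1/7.3 = 2.20548
Correction = 20*log10(2.20548) = 6.87006 dB
SPL2 = 66.5 - 6.87006 = 59.63 dB


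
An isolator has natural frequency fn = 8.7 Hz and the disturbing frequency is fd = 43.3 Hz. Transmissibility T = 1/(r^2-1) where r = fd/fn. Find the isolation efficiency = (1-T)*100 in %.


r = 43.3 / 8.7 = 4.97701
r^2 - 1 = 4.97701^2 - 1 = 23.7706
T = 1/23.7706 = 0.0420688
Efficiency = (1 - 0.0420688)*100 = 95.793 %


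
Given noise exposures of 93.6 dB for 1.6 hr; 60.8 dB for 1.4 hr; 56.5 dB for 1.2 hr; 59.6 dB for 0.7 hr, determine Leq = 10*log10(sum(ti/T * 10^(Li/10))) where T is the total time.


T_total = 1.6 + 1.4 + 1.2 + 0.7 = 4.9 hr
(1.6/4.9) * 10^(93.6/10) = 7.48038e+08
(1.4/4.9) * 10^(60.8/10) = 343504
(1.2/4.9) * 10^(56.5/10) = 109392
(0.7/4.9) * 10^(59.6/10) = 130287
Sum = 7.48038e+08 + 343504 + 109392 + 130287 = 7.48621e+08
Leq = 10*log10(7.48621e+08) = 88.743 dB


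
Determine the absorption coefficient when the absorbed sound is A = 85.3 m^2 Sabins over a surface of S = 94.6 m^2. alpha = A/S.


Absorption coefficient = absorbed power / incident power
alpha = A / S = 85.3 / 94.6 = 0.90169


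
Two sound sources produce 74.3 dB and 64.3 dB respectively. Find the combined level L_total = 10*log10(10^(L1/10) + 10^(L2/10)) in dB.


10^(74.3/10) = 2.69153e+07
10^(64.3/10) = 2.69153e+06
Sum = 2.69153e+07 + 2.69153e+06 = 2.96068e+07
L_total = 10*log10(2.96068e+07) = 74.714 dB


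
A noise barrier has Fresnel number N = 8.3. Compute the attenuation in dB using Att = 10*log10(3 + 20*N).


3 + 20*N = 3 + 20*8.3 = 169
Att = 10*log10(169) = 22.279 dB


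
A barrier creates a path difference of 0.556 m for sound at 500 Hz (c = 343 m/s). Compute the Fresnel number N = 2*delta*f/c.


N = 2*delta*f/c = 2*delta/lambda, where lambda = c/f
lambda = 343 / 500 = 0.686 m
N = 2 * 0.556 / 0.686 = 1.621


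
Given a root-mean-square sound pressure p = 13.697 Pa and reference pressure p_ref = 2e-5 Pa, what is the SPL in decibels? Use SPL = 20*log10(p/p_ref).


p / p_ref = 13.697 / 2e-5 = 684850
SPL = 20 * log10(684850) = 116.71 dB


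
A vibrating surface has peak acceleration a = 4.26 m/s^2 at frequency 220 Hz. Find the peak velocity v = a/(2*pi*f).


omega = 2*pi*f = 2*pi*220 = 1382.3 rad/s
v = a / omega = 4.26 / 1382.3 = 0.0030818 m/s


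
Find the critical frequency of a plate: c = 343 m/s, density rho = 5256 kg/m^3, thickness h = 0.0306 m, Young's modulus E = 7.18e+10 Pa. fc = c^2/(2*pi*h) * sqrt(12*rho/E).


12*rho/E = 12*5256/7.18e+10 = 8.7844e-07
sqrt(12*rho/E) = sqrt(8.7844e-07) = 0.000937251
c^2/(2*pi*h) = 343^2/(2*pi*0.0306) = 611909
fc = 611909 * 0.000937251 = 573.51 Hz


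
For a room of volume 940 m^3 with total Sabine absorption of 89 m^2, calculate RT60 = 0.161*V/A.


RT60 = 0.161 * 940 / 89 = 1.7004 s


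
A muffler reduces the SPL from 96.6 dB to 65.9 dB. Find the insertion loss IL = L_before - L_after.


Insertion loss = SPL without muffler - SPL with muffler
IL = 96.6 - 65.9 = 30.7 dB


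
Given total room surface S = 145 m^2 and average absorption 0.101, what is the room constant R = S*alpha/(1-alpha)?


R = 145 * 0.101 / (1 - 0.101) = 16.29 m^2


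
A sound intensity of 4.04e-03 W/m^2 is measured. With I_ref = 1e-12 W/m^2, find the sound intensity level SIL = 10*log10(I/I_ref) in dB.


I / I_ref = 4.04e-03 / 1e-12 = 4.04e+09
SIL = 10 * log10(4.04e+09) = 96.064 dB


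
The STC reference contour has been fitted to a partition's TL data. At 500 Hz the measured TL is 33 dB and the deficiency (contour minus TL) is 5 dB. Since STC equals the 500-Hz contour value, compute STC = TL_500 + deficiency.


By ASTM E413, STC = value of the fitted reference contour at 500 Hz.
Contour value at 500 Hz = TL_500 + deficiency = 33 + 5 = 38
STC = 38


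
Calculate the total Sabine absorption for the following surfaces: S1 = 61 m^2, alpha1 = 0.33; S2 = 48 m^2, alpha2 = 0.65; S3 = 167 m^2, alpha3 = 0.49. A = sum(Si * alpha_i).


61 * 0.33 = 20.13
48 * 0.65 = 31.2
167 * 0.49 = 81.83
A_total = 20.13 + 31.2 + 81.83 = 133.16 m^2


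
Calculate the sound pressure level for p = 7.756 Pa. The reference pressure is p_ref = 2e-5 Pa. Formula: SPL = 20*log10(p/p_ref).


p / p_ref = 7.756 / 2e-5 = 387800
SPL = 20 * log10(387800) = 111.77 dB


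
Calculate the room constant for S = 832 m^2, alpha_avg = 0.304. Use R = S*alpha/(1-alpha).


R = 832 * 0.304 / (1 - 0.304) = 363.4 m^2


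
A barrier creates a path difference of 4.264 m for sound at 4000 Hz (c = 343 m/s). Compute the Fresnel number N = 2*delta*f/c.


N = 2*delta*f/c = 2*delta/lambda, where lambda = c/f
lambda = 343 / 4000 = 0.08575 m
N = 2 * 4.264 / 0.08575 = 99.452


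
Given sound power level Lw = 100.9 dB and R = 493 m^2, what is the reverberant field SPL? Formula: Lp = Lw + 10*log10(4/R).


4/R = 4/493 = 0.00811359
Lp = 100.9 + 10*log10(0.00811359) = 79.992 dB


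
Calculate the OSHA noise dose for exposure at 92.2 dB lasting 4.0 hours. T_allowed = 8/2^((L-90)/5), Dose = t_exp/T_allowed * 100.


T_allowed = 8 / 2^((92.2 - 90)/5) = 5.89708 hr
Dose = 4.0 / 5.89708 * 100 = 67.83 %


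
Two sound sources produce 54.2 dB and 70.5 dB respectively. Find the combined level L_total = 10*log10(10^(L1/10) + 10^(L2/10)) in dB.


10^(54.2/10) = 263027
10^(70.5/10) = 1.12202e+07
Sum = 263027 + 1.12202e+07 = 1.14832e+07
L_total = 10*log10(1.14832e+07) = 70.601 dB


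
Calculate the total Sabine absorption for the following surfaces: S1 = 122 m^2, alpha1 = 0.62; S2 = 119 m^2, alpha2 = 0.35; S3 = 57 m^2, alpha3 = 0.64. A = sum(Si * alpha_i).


122 * 0.62 = 75.64
119 * 0.35 = 41.65
57 * 0.64 = 36.48
A_total = 75.64 + 41.65 + 36.48 = 153.77 m^2


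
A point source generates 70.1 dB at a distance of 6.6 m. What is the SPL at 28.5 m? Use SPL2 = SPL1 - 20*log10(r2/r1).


r2/r1 = 28.5/6.6 = 4.31818
Correction = 20*log10(4.31818) = 12.706 dB
SPL2 = 70.1 - 12.706 = 57.394 dB


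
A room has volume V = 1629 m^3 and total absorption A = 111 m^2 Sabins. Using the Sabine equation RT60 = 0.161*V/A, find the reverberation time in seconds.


RT60 = 0.161 * 1629 / 111 = 2.3628 s


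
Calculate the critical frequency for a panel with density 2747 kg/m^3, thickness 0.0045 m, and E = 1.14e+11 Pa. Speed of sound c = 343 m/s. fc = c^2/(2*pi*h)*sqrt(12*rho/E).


12*rho/E = 12*2747/1.14e+11 = 2.89158e-07
sqrt(12*rho/E) = sqrt(2.89158e-07) = 0.000537734
c^2/(2*pi*h) = 343^2/(2*pi*0.0045) = 4.16098e+06
fc = 4.16098e+06 * 0.000537734 = 2237.5 Hz


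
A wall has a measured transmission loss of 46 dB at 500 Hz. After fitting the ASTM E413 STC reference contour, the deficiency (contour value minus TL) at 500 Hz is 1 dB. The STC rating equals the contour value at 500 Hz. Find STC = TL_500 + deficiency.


By ASTM E413, STC = value of the fitted reference contour at 500 Hz.
Contour value at 500 Hz = TL_500 + deficiency = 46 + 1 = 47
STC = 47


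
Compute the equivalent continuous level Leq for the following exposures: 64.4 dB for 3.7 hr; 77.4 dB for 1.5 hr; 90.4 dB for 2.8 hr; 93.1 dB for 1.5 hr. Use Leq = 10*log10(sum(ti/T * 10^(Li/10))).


T_total = 3.7 + 1.5 + 2.8 + 1.5 = 9.5 hr
(3.7/9.5) * 10^(64.4/10) = 1.0727e+06
(1.5/9.5) * 10^(77.4/10) = 8.67696e+06
(2.8/9.5) * 10^(90.4/10) = 3.23173e+08
(1.5/9.5) * 10^(93.1/10) = 3.2238e+08
Sum = 1.0727e+06 + 8.67696e+06 + 3.23173e+08 + 3.2238e+08 = 6.55303e+08
Leq = 10*log10(6.55303e+08) = 88.164 dB


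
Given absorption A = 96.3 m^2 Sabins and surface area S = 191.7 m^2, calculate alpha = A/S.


Absorption coefficient = absorbed power / incident power
alpha = A / S = 96.3 / 191.7 = 0.50235


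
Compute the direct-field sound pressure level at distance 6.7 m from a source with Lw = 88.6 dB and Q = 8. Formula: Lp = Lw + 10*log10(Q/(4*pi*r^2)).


4*pi*r^2 = 4*pi*6.7^2 = 564.104 m^2
Q / (4*pi*r^2) = 8 / 564.104 = 0.0141818
Lp = 88.6 + 10*log10(0.0141818) = 70.117 dB


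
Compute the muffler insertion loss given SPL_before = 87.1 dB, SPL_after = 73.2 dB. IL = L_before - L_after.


Insertion loss = SPL without muffler - SPL with muffler
IL = 87.1 - 73.2 = 13.9 dB


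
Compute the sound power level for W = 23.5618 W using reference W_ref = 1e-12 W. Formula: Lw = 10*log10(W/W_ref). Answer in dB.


W / W_ref = 23.5618 / 1e-12 = 2.35618e+13
Lw = 10 * log10(2.35618e+13) = 133.72 dB


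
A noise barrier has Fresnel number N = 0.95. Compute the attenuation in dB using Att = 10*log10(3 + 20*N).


3 + 20*N = 3 + 20*0.95 = 22
Att = 10*log10(22) = 13.424 dB


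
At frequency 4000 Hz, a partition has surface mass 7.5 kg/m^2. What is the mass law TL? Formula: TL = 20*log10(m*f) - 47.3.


m * f = 7.5 * 4000 = 30000
20*log10(30000) = 89.5424 dB
TL = 89.5424 - 47.3 = 42.242 dB


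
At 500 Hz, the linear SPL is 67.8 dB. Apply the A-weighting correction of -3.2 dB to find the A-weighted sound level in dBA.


A-weighting table: 500 Hz -> -3.2 dB correction
SPL_A = SPL + correction = 67.8 + (-3.2) = 64.6 dBA


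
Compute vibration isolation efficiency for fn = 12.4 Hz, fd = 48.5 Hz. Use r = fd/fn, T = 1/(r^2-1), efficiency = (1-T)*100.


r = 48.5 / 12.4 = 3.91129
r^2 - 1 = 3.91129^2 - 1 = 14.2982
T = 1/14.2982 = 0.0699389
Efficiency = (1 - 0.0699389)*100 = 93.006 %


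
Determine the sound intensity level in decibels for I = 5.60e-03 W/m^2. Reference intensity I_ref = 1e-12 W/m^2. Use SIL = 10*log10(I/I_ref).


I / I_ref = 5.60e-03 / 1e-12 = 5.6e+09
SIL = 10 * log10(5.6e+09) = 97.482 dB


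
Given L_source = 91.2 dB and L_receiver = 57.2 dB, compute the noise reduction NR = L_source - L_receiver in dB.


NR = L_source - L_receiver (difference between source and receiving room levels)
NR = 91.2 - 57.2 = 34 dB


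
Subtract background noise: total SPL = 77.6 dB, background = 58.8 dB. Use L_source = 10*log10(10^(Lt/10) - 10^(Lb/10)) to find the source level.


10^(77.6/10) = 5.7544e+07
10^(58.8/10) = 758578
Difference = 5.7544e+07 - 758578 = 5.67854e+07
L_source = 10*log10(5.67854e+07) = 77.542 dB


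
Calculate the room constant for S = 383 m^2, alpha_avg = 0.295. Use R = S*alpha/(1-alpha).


R = 383 * 0.295 / (1 - 0.295) = 160.26 m^2


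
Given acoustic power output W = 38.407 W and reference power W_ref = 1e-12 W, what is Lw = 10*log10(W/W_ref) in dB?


W / W_ref = 38.407 / 1e-12 = 3.8407e+13
Lw = 10 * log10(3.8407e+13) = 135.84 dB


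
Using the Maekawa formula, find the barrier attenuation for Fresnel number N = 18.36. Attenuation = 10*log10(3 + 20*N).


3 + 20*N = 3 + 20*18.36 = 370.2
Att = 10*log10(370.2) = 25.684 dB


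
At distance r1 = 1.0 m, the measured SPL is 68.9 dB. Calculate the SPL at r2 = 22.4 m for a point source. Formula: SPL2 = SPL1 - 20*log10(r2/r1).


r2/r1 = 22.4/1.0 = 22.4
Correction = 20*log10(22.4) = 27.005 dB
SPL2 = 68.9 - 27.005 = 41.895 dB


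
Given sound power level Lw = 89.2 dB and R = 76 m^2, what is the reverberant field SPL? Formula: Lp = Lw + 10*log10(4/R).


4/R = 4/76 = 0.0526316
Lp = 89.2 + 10*log10(0.0526316) = 76.412 dB


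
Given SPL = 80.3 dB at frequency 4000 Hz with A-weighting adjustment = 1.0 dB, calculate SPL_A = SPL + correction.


A-weighting table: 4000 Hz -> 1.0 dB correction
SPL_A = SPL + correction = 80.3 + (1.0) = 81.3 dBA


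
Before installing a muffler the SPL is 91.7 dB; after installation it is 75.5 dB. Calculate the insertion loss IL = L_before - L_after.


Insertion loss = SPL without muffler - SPL with muffler
IL = 91.7 - 75.5 = 16.2 dB


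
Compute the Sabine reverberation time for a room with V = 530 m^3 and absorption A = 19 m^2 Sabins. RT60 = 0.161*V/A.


RT60 = 0.161 * 530 / 19 = 4.4911 s


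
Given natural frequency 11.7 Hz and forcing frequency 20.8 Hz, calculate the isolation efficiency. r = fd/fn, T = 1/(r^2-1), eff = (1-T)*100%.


r = 20.8 / 11.7 = 1.77778
r^2 - 1 = 1.77778^2 - 1 = 2.1605
T = 1/2.1605 = 0.462856
Efficiency = (1 - 0.462856)*100 = 53.714 %


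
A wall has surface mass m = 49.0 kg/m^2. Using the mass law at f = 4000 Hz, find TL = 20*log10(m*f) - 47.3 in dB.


m * f = 49.0 * 4000 = 196000
20*log10(196000) = 105.845 dB
TL = 105.845 - 47.3 = 58.545 dB


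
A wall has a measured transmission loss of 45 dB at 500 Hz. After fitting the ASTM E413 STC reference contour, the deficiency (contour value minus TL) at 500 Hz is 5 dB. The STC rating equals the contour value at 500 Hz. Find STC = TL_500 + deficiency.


By ASTM E413, STC = value of the fitted reference contour at 500 Hz.
Contour value at 500 Hz = TL_500 + deficiency = 45 + 5 = 50
STC = 50


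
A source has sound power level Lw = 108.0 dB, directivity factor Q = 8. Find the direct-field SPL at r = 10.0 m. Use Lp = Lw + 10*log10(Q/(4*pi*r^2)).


4*pi*r^2 = 4*pi*10.0^2 = 1256.64 m^2
Q / (4*pi*r^2) = 8 / 1256.64 = 0.00636618
Lp = 108.0 + 10*log10(0.00636618) = 86.039 dB


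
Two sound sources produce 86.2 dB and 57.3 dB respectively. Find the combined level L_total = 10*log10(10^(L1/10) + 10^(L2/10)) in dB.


10^(86.2/10) = 4.16869e+08
10^(57.3/10) = 537032
Sum = 4.16869e+08 + 537032 = 4.17406e+08
L_total = 10*log10(4.17406e+08) = 86.206 dB


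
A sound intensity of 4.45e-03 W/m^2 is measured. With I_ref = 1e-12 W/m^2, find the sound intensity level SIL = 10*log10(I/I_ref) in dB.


I / I_ref = 4.45e-03 / 1e-12 = 4.45e+09
SIL = 10 * log10(4.45e+09) = 96.484 dB


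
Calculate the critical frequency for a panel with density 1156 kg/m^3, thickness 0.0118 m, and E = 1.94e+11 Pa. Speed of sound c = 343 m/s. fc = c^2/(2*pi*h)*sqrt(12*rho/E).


12*rho/E = 12*1156/1.94e+11 = 7.15052e-08
sqrt(12*rho/E) = sqrt(7.15052e-08) = 0.000267405
c^2/(2*pi*h) = 343^2/(2*pi*0.0118) = 1.58682e+06
fc = 1.58682e+06 * 0.000267405 = 424.32 Hz


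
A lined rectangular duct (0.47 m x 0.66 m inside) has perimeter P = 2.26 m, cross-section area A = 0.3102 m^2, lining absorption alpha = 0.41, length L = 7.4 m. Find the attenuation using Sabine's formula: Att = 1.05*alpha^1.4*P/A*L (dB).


alpha^1.4 = 0.41^1.4 = 0.28701
Attenuation rate = 1.05 * alpha^1.4 * P / A
= 1.05 * 0.28701 * 2.26 / 0.3102 = 2.1956 dB/m
Total Att = 2.1956 * 7.4 = 16.247 dB


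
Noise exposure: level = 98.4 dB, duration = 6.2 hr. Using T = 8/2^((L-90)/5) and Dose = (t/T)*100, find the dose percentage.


T_allowed = 8 / 2^((98.4 - 90)/5) = 2.49666 hr
Dose = 6.2 / 2.49666 * 100 = 248.33 %


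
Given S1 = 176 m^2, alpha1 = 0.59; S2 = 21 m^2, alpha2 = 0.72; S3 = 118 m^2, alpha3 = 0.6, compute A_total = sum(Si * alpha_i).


176 * 0.59 = 103.84
21 * 0.72 = 15.12
118 * 0.6 = 70.8
A_total = 103.84 + 15.12 + 70.8 = 189.76 m^2


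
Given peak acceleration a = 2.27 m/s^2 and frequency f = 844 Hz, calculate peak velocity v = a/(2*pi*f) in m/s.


omega = 2*pi*f = 2*pi*844 = 5303.01 rad/s
v = a / omega = 2.27 / 5303.01 = 0.00042806 m/s


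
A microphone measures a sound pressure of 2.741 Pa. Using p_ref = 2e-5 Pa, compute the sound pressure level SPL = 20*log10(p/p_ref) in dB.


p / p_ref = 2.741 / 2e-5 = 137050
SPL = 20 * log10(137050) = 102.74 dB


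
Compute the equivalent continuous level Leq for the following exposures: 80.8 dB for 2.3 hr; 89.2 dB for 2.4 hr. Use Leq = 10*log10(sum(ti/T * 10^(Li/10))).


T_total = 2.3 + 2.4 = 4.7 hr
(2.3/4.7) * 10^(80.8/10) = 5.88342e+07
(2.4/4.7) * 10^(89.2/10) = 4.2473e+08
Sum = 5.88342e+07 + 4.2473e+08 = 4.83564e+08
Leq = 10*log10(4.83564e+08) = 86.845 dB


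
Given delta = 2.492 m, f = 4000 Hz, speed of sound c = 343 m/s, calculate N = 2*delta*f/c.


N = 2*delta*f/c = 2*delta/lambda, where lambda = c/f
lambda = 343 / 4000 = 0.08575 m
N = 2 * 2.492 / 0.08575 = 58.122


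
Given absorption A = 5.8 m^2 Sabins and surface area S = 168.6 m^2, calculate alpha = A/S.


Absorption coefficient = absorbed power / incident power
alpha = A / S = 5.8 / 168.6 = 0.034401


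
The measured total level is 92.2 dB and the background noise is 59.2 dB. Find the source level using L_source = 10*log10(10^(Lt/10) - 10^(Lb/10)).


10^(92.2/10) = 1.65959e+09
10^(59.2/10) = 831764
Difference = 1.65959e+09 - 831764 = 1.65876e+09
L_source = 10*log10(1.65876e+09) = 92.198 dB


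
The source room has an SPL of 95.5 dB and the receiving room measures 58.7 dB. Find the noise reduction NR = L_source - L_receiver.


NR = L_source - L_receiver (difference between source and receiving room levels)
NR = 95.5 - 58.7 = 36.8 dB


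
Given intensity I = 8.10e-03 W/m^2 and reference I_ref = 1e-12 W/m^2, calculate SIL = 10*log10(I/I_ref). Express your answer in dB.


I / I_ref = 8.10e-03 / 1e-12 = 8.1e+09
SIL = 10 * log10(8.1e+09) = 99.085 dB


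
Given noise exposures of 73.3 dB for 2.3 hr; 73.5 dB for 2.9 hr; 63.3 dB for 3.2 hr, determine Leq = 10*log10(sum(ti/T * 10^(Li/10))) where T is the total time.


T_total = 2.3 + 2.9 + 3.2 = 8.4 hr
(2.3/8.4) * 10^(73.3/10) = 5.85394e+06
(2.9/8.4) * 10^(73.5/10) = 7.72892e+06
(3.2/8.4) * 10^(63.3/10) = 814462
Sum = 5.85394e+06 + 7.72892e+06 + 814462 = 1.43973e+07
Leq = 10*log10(1.43973e+07) = 71.583 dB


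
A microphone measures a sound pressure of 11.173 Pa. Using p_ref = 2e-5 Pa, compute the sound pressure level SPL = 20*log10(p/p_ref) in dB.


p / p_ref = 11.173 / 2e-5 = 558650
SPL = 20 * log10(558650) = 114.94 dB


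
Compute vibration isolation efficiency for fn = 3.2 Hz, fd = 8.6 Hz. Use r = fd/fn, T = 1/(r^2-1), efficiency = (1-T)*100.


r = 8.6 / 3.2 = 2.6875
r^2 - 1 = 2.6875^2 - 1 = 6.22266
T = 1/6.22266 = 0.160703
Efficiency = (1 - 0.160703)*100 = 83.93 %


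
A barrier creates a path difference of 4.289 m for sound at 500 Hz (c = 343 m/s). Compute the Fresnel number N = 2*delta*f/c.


N = 2*delta*f/c = 2*delta/lambda, where lambda = c/f
lambda = 343 / 500 = 0.686 m
N = 2 * 4.289 / 0.686 = 12.504


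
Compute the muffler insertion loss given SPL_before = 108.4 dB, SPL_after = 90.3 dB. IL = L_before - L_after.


Insertion loss = SPL without muffler - SPL with muffler
IL = 108.4 - 90.3 = 18.1 dB


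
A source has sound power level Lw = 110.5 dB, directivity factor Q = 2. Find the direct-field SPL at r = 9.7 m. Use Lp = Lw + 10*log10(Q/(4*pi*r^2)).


4*pi*r^2 = 4*pi*9.7^2 = 1182.37 m^2
Q / (4*pi*r^2) = 2 / 1182.37 = 0.00169152
Lp = 110.5 + 10*log10(0.00169152) = 82.783 dB


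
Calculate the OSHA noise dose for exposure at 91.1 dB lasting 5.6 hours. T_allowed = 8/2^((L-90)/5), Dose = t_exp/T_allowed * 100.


T_allowed = 8 / 2^((91.1 - 90)/5) = 6.86852 hr
Dose = 5.6 / 6.86852 * 100 = 81.531 %


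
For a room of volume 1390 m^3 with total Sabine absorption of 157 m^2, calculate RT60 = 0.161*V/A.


RT60 = 0.161 * 1390 / 157 = 1.4254 s


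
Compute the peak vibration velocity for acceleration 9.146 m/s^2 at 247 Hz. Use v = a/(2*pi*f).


omega = 2*pi*f = 2*pi*247 = 1551.95 rad/s
v = a / omega = 9.146 / 1551.95 = 0.0058932 m/s


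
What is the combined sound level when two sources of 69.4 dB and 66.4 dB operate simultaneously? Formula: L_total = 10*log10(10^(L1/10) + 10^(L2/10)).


10^(69.4/10) = 8.70964e+06
10^(66.4/10) = 4.36516e+06
Sum = 8.70964e+06 + 4.36516e+06 = 1.30748e+07
L_total = 10*log10(1.30748e+07) = 71.164 dB


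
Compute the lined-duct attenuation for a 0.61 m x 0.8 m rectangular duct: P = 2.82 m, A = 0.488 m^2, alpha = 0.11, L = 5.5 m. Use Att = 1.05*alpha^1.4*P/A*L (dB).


alpha^1.4 = 0.11^1.4 = 0.0454935
Attenuation rate = 1.05 * alpha^1.4 * P / A
= 1.05 * 0.0454935 * 2.82 / 0.488 = 0.276037 dB/m
Total Att = 0.276037 * 5.5 = 1.5182 dB


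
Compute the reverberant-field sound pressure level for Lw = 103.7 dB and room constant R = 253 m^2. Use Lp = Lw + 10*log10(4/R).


4/R = 4/253 = 0.0158103
Lp = 103.7 + 10*log10(0.0158103) = 85.689 dB


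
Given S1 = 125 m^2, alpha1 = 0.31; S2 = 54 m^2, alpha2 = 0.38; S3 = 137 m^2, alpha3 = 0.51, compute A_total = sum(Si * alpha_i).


125 * 0.31 = 38.75
54 * 0.38 = 20.52
137 * 0.51 = 69.87
A_total = 38.75 + 20.52 + 69.87 = 129.14 m^2


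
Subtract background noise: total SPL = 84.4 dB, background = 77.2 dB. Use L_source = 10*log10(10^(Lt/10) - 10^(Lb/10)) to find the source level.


10^(84.4/10) = 2.75423e+08
10^(77.2/10) = 5.24807e+07
Difference = 2.75423e+08 - 5.24807e+07 = 2.22942e+08
L_source = 10*log10(2.22942e+08) = 83.482 dB


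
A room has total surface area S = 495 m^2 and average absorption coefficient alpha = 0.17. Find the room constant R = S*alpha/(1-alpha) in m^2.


R = 495 * 0.17 / (1 - 0.17) = 101.39 m^2


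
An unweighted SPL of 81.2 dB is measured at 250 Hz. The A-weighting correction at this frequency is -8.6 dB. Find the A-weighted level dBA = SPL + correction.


A-weighting table: 250 Hz -> -8.6 dB correction
SPL_A = SPL + correction = 81.2 + (-8.6) = 72.6 dBA


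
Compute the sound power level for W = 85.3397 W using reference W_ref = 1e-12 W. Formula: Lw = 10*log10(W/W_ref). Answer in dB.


W / W_ref = 85.3397 / 1e-12 = 8.53397e+13
Lw = 10 * log10(8.53397e+13) = 139.31 dB


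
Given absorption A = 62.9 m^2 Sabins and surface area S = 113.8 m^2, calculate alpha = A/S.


Absorption coefficient = absorbed power / incident power
alpha = A / S = 62.9 / 113.8 = 0.55272


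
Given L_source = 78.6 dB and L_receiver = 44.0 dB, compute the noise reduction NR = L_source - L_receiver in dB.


NR = L_source - L_receiver (difference between source and receiving room levels)
NR = 78.6 - 44.0 = 34.6 dB


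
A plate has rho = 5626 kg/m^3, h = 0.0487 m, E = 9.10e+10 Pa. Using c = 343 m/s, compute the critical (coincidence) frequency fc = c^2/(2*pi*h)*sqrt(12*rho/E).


12*rho/E = 12*5626/9.10e+10 = 7.4189e-07
sqrt(12*rho/E) = sqrt(7.4189e-07) = 0.00086133
c^2/(2*pi*h) = 343^2/(2*pi*0.0487) = 384485
fc = 384485 * 0.00086133 = 331.17 Hz


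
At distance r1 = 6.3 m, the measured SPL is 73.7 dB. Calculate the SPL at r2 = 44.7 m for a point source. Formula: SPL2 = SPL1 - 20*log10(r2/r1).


r2/r1 = 44.7/6.3 = 7.09524
Correction = 20*log10(7.09524) = 17.0193 dB
SPL2 = 73.7 - 17.0193 = 56.681 dB


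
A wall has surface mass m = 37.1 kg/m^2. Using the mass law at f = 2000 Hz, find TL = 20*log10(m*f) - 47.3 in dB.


m * f = 37.1 * 2000 = 74200
20*log10(74200) = 97.4081 dB
TL = 97.4081 - 47.3 = 50.108 dB


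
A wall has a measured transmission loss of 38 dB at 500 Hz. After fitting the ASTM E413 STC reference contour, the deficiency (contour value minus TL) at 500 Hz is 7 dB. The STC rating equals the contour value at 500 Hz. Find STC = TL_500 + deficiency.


By ASTM E413, STC = value of the fitted reference contour at 500 Hz.
Contour value at 500 Hz = TL_500 + deficiency = 38 + 7 = 45
STC = 45


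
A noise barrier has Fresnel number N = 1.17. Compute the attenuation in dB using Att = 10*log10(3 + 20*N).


3 + 20*N = 3 + 20*1.17 = 26.4
Att = 10*log10(26.4) = 14.216 dB


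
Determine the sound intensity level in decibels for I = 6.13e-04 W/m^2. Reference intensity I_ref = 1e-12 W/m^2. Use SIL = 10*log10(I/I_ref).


I / I_ref = 6.13e-04 / 1e-12 = 6.13e+08
SIL = 10 * log10(6.13e+08) = 87.875 dB


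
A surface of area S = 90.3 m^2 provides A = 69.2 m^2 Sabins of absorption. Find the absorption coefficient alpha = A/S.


Absorption coefficient = absorbed power / incident power
alpha = A / S = 69.2 / 90.3 = 0.76633


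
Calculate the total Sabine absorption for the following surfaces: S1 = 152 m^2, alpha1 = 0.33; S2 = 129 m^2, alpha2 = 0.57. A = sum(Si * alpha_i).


152 * 0.33 = 50.16
129 * 0.57 = 73.53
A_total = 50.16 + 73.53 = 123.69 m^2


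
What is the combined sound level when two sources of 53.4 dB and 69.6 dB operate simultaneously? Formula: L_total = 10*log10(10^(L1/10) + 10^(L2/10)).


10^(53.4/10) = 218776
10^(69.6/10) = 9.12011e+06
Sum = 218776 + 9.12011e+06 = 9.33889e+06
L_total = 10*log10(9.33889e+06) = 69.703 dB


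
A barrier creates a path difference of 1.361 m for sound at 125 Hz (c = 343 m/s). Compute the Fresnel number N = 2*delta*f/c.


N = 2*delta*f/c = 2*delta/lambda, where lambda = c/f
lambda = 343 / 125 = 2.744 m
N = 2 * 1.361 / 2.744 = 0.99198


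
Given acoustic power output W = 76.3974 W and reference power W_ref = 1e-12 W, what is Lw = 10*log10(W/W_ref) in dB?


W / W_ref = 76.3974 / 1e-12 = 7.63974e+13
Lw = 10 * log10(7.63974e+13) = 138.83 dB


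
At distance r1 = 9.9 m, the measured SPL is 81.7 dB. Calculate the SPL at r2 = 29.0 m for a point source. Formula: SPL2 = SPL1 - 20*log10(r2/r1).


r2/r1 = 29.0/9.9 = 2.92929
Correction = 20*log10(2.92929) = 9.33525 dB
SPL2 = 81.7 - 9.33525 = 72.365 dB


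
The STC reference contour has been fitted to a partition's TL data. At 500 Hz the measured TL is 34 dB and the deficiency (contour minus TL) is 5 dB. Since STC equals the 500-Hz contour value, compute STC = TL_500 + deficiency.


By ASTM E413, STC = value of the fitted reference contour at 500 Hz.
Contour value at 500 Hz = TL_500 + deficiency = 34 + 5 = 39
STC = 39


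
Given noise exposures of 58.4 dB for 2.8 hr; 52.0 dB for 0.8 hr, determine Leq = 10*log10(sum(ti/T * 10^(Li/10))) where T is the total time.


T_total = 2.8 + 0.8 = 3.6 hr
(2.8/3.6) * 10^(58.4/10) = 538091
(0.8/3.6) * 10^(52.0/10) = 35219.8
Sum = 538091 + 35219.8 = 573311
Leq = 10*log10(573311) = 57.584 dB


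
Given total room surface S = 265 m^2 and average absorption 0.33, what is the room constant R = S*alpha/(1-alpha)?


R = 265 * 0.33 / (1 - 0.33) = 130.52 m^2


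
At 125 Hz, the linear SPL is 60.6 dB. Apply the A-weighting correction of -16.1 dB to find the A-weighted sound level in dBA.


A-weighting table: 125 Hz -> -16.1 dB correction
SPL_A = SPL + correction = 60.6 + (-16.1) = 44.5 dBA


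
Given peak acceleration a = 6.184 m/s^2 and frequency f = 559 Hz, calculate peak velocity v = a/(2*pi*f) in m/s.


omega = 2*pi*f = 2*pi*559 = 3512.3 rad/s
v = a / omega = 6.184 / 3512.3 = 0.0017607 m/s


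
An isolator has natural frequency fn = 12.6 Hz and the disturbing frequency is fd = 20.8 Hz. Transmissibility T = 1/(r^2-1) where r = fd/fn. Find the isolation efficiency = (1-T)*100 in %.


r = 20.8 / 12.6 = 1.65079
r^2 - 1 = 1.65079^2 - 1 = 1.72511
T = 1/1.72511 = 0.579673
Efficiency = (1 - 0.579673)*100 = 42.033 %


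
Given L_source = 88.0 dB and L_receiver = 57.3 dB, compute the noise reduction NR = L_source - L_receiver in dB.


NR = L_source - L_receiver (difference between source and receiving room levels)
NR = 88.0 - 57.3 = 30.7 dB


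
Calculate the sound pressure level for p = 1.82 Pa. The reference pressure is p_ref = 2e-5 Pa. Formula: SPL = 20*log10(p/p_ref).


p / p_ref = 1.82 / 2e-5 = 91000
SPL = 20 * log10(91000) = 99.181 dB


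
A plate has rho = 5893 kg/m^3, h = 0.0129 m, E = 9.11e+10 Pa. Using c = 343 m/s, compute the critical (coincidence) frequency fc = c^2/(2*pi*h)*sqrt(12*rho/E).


12*rho/E = 12*5893/9.11e+10 = 7.76246e-07
sqrt(12*rho/E) = sqrt(7.76246e-07) = 0.000881048
c^2/(2*pi*h) = 343^2/(2*pi*0.0129) = 1.45151e+06
fc = 1.45151e+06 * 0.000881048 = 1278.8 Hz


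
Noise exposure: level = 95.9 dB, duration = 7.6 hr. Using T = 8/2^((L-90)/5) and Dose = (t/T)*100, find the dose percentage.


T_allowed = 8 / 2^((95.9 - 90)/5) = 3.53081 hr
Dose = 7.6 / 3.53081 * 100 = 215.25 %


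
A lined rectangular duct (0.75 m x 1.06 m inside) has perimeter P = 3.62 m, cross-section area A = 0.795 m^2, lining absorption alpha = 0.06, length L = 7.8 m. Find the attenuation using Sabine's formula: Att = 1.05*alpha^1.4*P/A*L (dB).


alpha^1.4 = 0.06^1.4 = 0.0194721
Attenuation rate = 1.05 * alpha^1.4 * P / A
= 1.05 * 0.0194721 * 3.62 / 0.795 = 0.0930987 dB/m
Total Att = 0.0930987 * 7.8 = 0.72617 dB


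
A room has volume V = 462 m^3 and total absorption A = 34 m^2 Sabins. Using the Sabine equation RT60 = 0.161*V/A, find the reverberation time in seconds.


RT60 = 0.161 * 462 / 34 = 2.1877 s


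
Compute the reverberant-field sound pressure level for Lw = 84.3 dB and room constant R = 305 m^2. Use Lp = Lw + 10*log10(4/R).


4/R = 4/305 = 0.0131148
Lp = 84.3 + 10*log10(0.0131148) = 65.478 dB


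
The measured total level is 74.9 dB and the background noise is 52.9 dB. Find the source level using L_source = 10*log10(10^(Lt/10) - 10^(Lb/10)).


10^(74.9/10) = 3.0903e+07
10^(52.9/10) = 194984
Difference = 3.0903e+07 - 194984 = 3.0708e+07
L_source = 10*log10(3.0708e+07) = 74.873 dB


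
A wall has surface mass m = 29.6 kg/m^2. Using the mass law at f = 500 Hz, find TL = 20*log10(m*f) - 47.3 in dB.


m * f = 29.6 * 500 = 14800
20*log10(14800) = 83.4052 dB
TL = 83.4052 - 47.3 = 36.105 dB


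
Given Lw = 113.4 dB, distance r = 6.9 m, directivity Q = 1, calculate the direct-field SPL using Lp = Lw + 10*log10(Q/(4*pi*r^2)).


4*pi*r^2 = 4*pi*6.9^2 = 598.285 m^2
Q / (4*pi*r^2) = 1 / 598.285 = 0.00167144
Lp = 113.4 + 10*log10(0.00167144) = 85.631 dB


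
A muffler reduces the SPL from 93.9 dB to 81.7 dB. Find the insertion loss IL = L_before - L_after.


Insertion loss = SPL without muffler - SPL with muffler
IL = 93.9 - 81.7 = 12.2 dB


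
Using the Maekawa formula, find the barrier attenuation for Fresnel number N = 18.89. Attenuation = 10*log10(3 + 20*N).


3 + 20*N = 3 + 20*18.89 = 380.8
Att = 10*log10(380.8) = 25.807 dB


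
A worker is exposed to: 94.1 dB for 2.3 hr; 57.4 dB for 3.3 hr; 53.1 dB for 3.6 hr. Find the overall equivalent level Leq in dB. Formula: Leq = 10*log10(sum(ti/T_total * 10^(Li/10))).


T_total = 2.3 + 3.3 + 3.6 = 9.2 hr
(2.3/9.2) * 10^(94.1/10) = 6.42599e+08
(3.3/9.2) * 10^(57.4/10) = 197118
(3.6/9.2) * 10^(53.1/10) = 79894.1
Sum = 6.42599e+08 + 197118 + 79894.1 = 6.42876e+08
Leq = 10*log10(6.42876e+08) = 88.081 dB


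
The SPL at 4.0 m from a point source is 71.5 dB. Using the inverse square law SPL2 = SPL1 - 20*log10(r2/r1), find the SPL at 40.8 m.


r2/r1 = 40.8/4.0 = 10.2
Correction = 20*log10(10.2) = 20.172 dB
SPL2 = 71.5 - 20.172 = 51.328 dB


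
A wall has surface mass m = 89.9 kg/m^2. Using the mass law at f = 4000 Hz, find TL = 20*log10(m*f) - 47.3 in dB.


m * f = 89.9 * 4000 = 359600
20*log10(359600) = 111.116 dB
TL = 111.116 - 47.3 = 63.816 dB


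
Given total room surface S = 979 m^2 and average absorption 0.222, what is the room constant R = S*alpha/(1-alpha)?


R = 979 * 0.222 / (1 - 0.222) = 279.35 m^2


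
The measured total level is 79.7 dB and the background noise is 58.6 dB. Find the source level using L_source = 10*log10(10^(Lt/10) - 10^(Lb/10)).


10^(79.7/10) = 9.33254e+07
10^(58.6/10) = 724436
Difference = 9.33254e+07 - 724436 = 9.2601e+07
L_source = 10*log10(9.2601e+07) = 79.666 dB


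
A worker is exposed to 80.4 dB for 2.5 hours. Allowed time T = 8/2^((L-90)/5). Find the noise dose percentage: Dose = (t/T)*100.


T_allowed = 8 / 2^((80.4 - 90)/5) = 30.2738 hr
Dose = 2.5 / 30.2738 * 100 = 8.258 %


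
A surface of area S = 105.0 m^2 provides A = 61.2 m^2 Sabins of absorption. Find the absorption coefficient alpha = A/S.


Absorption coefficient = absorbed power / incident power
alpha = A / S = 61.2 / 105.0 = 0.58286


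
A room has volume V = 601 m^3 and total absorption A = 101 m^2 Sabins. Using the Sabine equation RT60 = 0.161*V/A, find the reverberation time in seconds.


RT60 = 0.161 * 601 / 101 = 0.95803 s


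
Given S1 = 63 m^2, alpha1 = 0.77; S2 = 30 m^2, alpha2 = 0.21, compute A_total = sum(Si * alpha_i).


63 * 0.77 = 48.51
30 * 0.21 = 6.3
A_total = 48.51 + 6.3 = 54.81 m^2


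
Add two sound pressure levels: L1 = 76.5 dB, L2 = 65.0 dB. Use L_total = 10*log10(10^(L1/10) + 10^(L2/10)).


10^(76.5/10) = 4.46684e+07
10^(65.0/10) = 3.16228e+06
Sum = 4.46684e+07 + 3.16228e+06 = 4.78307e+07
L_total = 10*log10(4.78307e+07) = 76.797 dB


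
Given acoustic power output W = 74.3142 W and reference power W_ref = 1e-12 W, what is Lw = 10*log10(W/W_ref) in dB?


W / W_ref = 74.3142 / 1e-12 = 7.43142e+13
Lw = 10 * log10(7.43142e+13) = 138.71 dB


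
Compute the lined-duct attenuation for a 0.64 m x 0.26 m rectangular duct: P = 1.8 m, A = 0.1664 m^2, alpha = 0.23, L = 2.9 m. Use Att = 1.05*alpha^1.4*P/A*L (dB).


alpha^1.4 = 0.23^1.4 = 0.127767
Attenuation rate = 1.05 * alpha^1.4 * P / A
= 1.05 * 0.127767 * 1.8 / 0.1664 = 1.4512 dB/m
Total Att = 1.4512 * 2.9 = 4.2085 dB


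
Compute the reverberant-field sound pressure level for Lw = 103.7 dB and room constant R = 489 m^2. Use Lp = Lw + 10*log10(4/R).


4/R = 4/489 = 0.00817996
Lp = 103.7 + 10*log10(0.00817996) = 82.828 dB


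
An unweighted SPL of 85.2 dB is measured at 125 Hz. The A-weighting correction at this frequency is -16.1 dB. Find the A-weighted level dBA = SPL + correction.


A-weighting table: 125 Hz -> -16.1 dB correction
SPL_A = SPL + correction = 85.2 + (-16.1) = 69.1 dBA


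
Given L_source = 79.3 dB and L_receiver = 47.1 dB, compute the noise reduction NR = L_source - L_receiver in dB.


NR = L_source - L_receiver (difference between source and receiving room levels)
NR = 79.3 - 47.1 = 32.2 dB


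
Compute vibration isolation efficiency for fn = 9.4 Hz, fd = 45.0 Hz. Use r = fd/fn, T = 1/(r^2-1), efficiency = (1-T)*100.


r = 45.0 / 9.4 = 4.78723
r^2 - 1 = 4.78723^2 - 1 = 21.9176
T = 1/21.9176 = 0.0456254
Efficiency = (1 - 0.0456254)*100 = 95.437 %


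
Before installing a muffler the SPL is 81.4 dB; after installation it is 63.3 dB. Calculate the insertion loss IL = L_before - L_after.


Insertion loss = SPL without muffler - SPL with muffler
IL = 81.4 - 63.3 = 18.1 dB


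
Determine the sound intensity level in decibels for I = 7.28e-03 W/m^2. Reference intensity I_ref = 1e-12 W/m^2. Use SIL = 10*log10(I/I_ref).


I / I_ref = 7.28e-03 / 1e-12 = 7.28e+09
SIL = 10 * log10(7.28e+09) = 98.621 dB


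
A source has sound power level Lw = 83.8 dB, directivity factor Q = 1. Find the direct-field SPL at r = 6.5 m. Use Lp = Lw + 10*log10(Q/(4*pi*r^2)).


4*pi*r^2 = 4*pi*6.5^2 = 530.929 m^2
Q / (4*pi*r^2) = 1 / 530.929 = 0.00188349
Lp = 83.8 + 10*log10(0.00188349) = 56.55 dB


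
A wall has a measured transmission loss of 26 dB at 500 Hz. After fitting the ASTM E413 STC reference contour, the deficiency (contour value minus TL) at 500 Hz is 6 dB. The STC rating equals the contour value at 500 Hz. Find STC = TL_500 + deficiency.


By ASTM E413, STC = value of the fitted reference contour at 500 Hz.
Contour value at 500 Hz = TL_500 + deficiency = 26 + 6 = 32
STC = 32
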